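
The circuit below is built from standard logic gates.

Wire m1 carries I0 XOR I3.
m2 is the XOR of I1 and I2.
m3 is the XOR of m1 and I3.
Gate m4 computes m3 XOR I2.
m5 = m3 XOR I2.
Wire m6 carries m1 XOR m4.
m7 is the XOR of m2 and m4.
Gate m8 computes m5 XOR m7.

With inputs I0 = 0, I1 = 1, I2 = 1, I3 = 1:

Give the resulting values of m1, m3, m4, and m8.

m1 = I0 XOR I3 = 0 XOR 1 = 1
m2 = I1 XOR I2 = 1 XOR 1 = 0
m3 = m1 XOR I3 = 1 XOR 1 = 0
m4 = m3 XOR I2 = 0 XOR 1 = 1
m5 = m3 XOR I2 = 0 XOR 1 = 1
m7 = m2 XOR m4 = 0 XOR 1 = 1
m8 = m5 XOR m7 = 1 XOR 1 = 0

m1 = 1  m3 = 0  m4 = 1  m8 = 0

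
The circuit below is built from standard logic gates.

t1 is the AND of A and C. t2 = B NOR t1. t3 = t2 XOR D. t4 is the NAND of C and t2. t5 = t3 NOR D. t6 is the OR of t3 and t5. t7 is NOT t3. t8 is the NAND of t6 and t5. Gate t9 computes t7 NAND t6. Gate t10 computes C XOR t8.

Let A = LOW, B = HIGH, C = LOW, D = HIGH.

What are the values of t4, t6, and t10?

t4 = HIGH; t6 = HIGH; t10 = HIGH

t1 = A AND C = LOW AND LOW = LOW
t2 = B NOR t1 = HIGH NOR LOW = LOW
t3 = t2 XOR D = LOW XOR HIGH = HIGH
t4 = C NAND t2 = LOW NAND LOW = HIGH
t5 = t3 NOR D = HIGH NOR HIGH = LOW
t6 = t3 OR t5 = HIGH OR LOW = HIGH
t8 = t6 NAND t5 = HIGH NAND LOW = HIGH
t10 = C XOR t8 = LOW XOR HIGH = HIGH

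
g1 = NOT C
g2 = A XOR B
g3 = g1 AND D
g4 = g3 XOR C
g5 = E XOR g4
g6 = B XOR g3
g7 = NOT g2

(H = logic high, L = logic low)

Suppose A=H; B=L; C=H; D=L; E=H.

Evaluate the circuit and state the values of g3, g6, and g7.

g3 = L, g6 = L, g7 = L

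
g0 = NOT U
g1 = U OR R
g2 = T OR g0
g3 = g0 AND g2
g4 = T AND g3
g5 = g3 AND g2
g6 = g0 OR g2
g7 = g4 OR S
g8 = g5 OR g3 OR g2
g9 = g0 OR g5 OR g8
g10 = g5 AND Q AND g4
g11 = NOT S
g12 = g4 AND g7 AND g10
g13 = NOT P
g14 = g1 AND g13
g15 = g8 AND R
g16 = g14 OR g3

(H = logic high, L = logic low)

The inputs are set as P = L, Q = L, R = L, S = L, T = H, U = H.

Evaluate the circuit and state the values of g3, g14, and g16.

g0 = NOT U = NOT H = L
g1 = U OR R = H OR L = H
g2 = T OR g0 = H OR L = H
g3 = g0 AND g2 = L AND H = L
g13 = NOT P = NOT L = H
g14 = g1 AND g13 = H AND H = H
g16 = g14 OR g3 = H OR L = H

g3 = L, g14 = H, g16 = H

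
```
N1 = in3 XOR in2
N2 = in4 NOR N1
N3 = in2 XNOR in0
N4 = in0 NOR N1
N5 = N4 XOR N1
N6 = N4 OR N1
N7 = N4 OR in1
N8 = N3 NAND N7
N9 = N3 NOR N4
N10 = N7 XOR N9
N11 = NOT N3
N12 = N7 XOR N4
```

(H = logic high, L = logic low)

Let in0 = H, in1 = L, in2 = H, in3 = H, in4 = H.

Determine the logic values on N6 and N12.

N1 = in3 XOR in2 = H XOR H = L
N4 = in0 NOR N1 = H NOR L = L
N6 = N4 OR N1 = L OR L = L
N7 = N4 OR in1 = L OR L = L
N12 = N7 XOR N4 = L XOR L = L

N6 = L, N12 = L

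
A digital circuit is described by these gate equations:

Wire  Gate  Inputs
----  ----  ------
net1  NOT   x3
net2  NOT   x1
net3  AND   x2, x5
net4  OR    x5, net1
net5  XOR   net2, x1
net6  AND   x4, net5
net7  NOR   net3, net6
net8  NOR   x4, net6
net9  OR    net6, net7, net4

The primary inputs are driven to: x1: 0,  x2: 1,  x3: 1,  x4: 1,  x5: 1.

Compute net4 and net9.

net4 = 1; net9 = 1

net1 = NOT x3 = NOT 1 = 0
net2 = NOT x1 = NOT 0 = 1
net3 = x2 AND x5 = 1 AND 1 = 1
net4 = x5 OR net1 = 1 OR 0 = 1
net5 = net2 XOR x1 = 1 XOR 0 = 1
net6 = x4 AND net5 = 1 AND 1 = 1
net7 = net3 NOR net6 = 1 NOR 1 = 0
net9 = net6 OR net7 OR net4 = 1 OR 0 OR 1 = 1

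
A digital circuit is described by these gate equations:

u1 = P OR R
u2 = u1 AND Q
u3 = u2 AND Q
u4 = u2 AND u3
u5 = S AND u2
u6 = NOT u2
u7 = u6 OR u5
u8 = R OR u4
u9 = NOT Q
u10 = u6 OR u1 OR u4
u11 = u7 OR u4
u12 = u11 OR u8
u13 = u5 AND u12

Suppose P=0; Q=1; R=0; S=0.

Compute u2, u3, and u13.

u1 = P OR R = 0 OR 0 = 0
u2 = u1 AND Q = 0 AND 1 = 0
u3 = u2 AND Q = 0 AND 1 = 0
u4 = u2 AND u3 = 0 AND 0 = 0
u5 = S AND u2 = 0 AND 0 = 0
u6 = NOT u2 = NOT 0 = 1
u7 = u6 OR u5 = 1 OR 0 = 1
u8 = R OR u4 = 0 OR 0 = 0
u11 = u7 OR u4 = 1 OR 0 = 1
u12 = u11 OR u8 = 1 OR 0 = 1
u13 = u5 AND u12 = 0 AND 1 = 0

u2 = 0, u3 = 0, u13 = 0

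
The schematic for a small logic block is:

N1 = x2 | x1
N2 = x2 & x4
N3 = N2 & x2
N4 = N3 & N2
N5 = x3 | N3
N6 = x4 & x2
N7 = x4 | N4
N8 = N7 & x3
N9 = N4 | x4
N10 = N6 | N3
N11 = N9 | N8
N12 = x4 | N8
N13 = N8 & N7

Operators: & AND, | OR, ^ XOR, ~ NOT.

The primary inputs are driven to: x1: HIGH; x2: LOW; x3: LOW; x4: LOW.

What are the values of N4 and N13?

N4 = LOW; N13 = LOW

N2 = x2 AND x4 = LOW AND LOW = LOW
N3 = N2 AND x2 = LOW AND LOW = LOW
N4 = N3 AND N2 = LOW AND LOW = LOW
N7 = x4 OR N4 = LOW OR LOW = LOW
N8 = N7 AND x3 = LOW AND LOW = LOW
N13 = N8 AND N7 = LOW AND LOW = LOW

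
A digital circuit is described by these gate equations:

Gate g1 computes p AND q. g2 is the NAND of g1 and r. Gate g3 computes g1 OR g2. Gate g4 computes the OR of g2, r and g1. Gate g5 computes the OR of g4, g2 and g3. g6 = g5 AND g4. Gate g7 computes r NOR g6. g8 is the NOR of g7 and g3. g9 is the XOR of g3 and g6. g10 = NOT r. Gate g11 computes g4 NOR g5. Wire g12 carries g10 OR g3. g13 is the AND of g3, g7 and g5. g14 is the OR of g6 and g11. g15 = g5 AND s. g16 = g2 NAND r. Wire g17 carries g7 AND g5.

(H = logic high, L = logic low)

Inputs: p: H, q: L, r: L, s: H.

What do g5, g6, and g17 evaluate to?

g5 = H, g6 = H, g17 = L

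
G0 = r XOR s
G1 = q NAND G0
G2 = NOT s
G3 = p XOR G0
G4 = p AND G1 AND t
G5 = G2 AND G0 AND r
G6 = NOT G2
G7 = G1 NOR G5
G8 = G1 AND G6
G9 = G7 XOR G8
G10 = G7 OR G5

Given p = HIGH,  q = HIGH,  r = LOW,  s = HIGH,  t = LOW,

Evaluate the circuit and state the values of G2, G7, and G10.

G2 = LOW; G7 = HIGH; G10 = HIGH

G0 = r XOR s = LOW XOR HIGH = HIGH
G1 = q NAND G0 = HIGH NAND HIGH = LOW
G2 = NOT s = NOT HIGH = LOW
G5 = G2 AND G0 AND r = LOW AND HIGH AND LOW = LOW
G7 = G1 NOR G5 = LOW NOR LOW = HIGH
G10 = G7 OR G5 = HIGH OR LOW = HIGH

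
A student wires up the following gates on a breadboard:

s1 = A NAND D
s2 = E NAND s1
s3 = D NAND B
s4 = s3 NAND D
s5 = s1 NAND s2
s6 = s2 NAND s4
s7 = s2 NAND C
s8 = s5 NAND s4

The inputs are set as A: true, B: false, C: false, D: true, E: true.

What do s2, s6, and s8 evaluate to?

s2 = true; s6 = true; s8 = true

s1 = A NAND D = true NAND true = false
s2 = E NAND s1 = true NAND false = true
s3 = D NAND B = true NAND false = true
s4 = s3 NAND D = true NAND true = false
s5 = s1 NAND s2 = false NAND true = true
s6 = s2 NAND s4 = true NAND false = true
s8 = s5 NAND s4 = true NAND false = true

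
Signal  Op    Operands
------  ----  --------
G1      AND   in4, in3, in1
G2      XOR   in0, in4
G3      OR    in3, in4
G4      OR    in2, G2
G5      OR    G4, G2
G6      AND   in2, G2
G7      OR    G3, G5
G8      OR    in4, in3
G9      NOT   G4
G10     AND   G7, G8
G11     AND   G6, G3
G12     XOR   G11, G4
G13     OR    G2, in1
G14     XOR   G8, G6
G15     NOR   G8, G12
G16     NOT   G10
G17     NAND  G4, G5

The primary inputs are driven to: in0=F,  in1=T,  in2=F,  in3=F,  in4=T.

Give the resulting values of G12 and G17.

G12 = T; G17 = F

G2 = in0 XOR in4 = F XOR T = T
G3 = in3 OR in4 = F OR T = T
G4 = in2 OR G2 = F OR T = T
G5 = G4 OR G2 = T OR T = T
G6 = in2 AND G2 = F AND T = F
G11 = G6 AND G3 = F AND T = F
G12 = G11 XOR G4 = F XOR T = T
G17 = G4 NAND G5 = T NAND T = F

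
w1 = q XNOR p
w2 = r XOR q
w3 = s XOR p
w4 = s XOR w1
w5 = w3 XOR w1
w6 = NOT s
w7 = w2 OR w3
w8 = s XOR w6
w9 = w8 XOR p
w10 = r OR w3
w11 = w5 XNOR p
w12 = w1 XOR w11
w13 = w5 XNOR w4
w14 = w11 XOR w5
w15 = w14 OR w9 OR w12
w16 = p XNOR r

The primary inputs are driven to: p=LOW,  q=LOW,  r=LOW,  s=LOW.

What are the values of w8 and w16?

w6 = NOT s = NOT LOW = HIGH
w8 = s XOR w6 = LOW XOR HIGH = HIGH
w16 = p XNOR r = LOW XNOR LOW = HIGH

w8 = HIGH, w16 = HIGH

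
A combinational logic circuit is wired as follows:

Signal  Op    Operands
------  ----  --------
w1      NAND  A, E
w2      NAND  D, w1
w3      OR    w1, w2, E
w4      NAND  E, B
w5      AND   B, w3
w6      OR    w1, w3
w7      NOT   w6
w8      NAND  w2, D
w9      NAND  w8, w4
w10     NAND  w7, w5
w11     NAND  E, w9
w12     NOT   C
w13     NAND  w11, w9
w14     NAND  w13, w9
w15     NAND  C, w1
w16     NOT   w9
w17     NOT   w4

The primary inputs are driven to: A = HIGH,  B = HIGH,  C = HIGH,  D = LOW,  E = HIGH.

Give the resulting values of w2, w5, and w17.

w2 = HIGH, w5 = HIGH, w17 = HIGH

w1 = A NAND E = HIGH NAND HIGH = LOW
w2 = D NAND w1 = LOW NAND LOW = HIGH
w3 = w1 OR w2 OR E = LOW OR HIGH OR HIGH = HIGH
w4 = E NAND B = HIGH NAND HIGH = LOW
w5 = B AND w3 = HIGH AND HIGH = HIGH
w17 = NOT w4 = NOT LOW = HIGH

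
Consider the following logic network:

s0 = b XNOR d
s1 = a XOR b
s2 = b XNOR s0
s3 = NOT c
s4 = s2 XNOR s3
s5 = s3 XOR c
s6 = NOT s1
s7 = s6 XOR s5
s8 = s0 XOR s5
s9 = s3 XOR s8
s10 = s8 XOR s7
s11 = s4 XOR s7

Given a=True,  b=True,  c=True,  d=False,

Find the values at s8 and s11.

s8 = True, s11 = True

s0 = b XNOR d = True XNOR False = False
s1 = a XOR b = True XOR True = False
s2 = b XNOR s0 = True XNOR False = False
s3 = NOT c = NOT True = False
s4 = s2 XNOR s3 = False XNOR False = True
s5 = s3 XOR c = False XOR True = True
s6 = NOT s1 = NOT False = True
s7 = s6 XOR s5 = True XOR True = False
s8 = s0 XOR s5 = False XOR True = True
s11 = s4 XOR s7 = True XOR False = True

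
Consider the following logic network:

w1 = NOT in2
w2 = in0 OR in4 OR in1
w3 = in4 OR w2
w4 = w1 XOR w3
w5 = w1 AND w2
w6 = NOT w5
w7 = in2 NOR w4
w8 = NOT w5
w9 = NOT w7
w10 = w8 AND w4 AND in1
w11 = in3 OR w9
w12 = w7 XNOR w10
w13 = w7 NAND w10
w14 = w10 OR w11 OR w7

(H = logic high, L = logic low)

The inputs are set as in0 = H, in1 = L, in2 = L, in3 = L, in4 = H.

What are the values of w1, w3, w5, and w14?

w1 = H; w3 = H; w5 = H; w14 = H

w1 = NOT in2 = NOT L = H
w2 = in0 OR in4 OR in1 = H OR H OR L = H
w3 = in4 OR w2 = H OR H = H
w4 = w1 XOR w3 = H XOR H = L
w5 = w1 AND w2 = H AND H = H
w7 = in2 NOR w4 = L NOR L = H
w8 = NOT w5 = NOT H = L
w9 = NOT w7 = NOT H = L
w10 = w8 AND w4 AND in1 = L AND L AND L = L
w11 = in3 OR w9 = L OR L = L
w14 = w10 OR w11 OR w7 = L OR L OR H = H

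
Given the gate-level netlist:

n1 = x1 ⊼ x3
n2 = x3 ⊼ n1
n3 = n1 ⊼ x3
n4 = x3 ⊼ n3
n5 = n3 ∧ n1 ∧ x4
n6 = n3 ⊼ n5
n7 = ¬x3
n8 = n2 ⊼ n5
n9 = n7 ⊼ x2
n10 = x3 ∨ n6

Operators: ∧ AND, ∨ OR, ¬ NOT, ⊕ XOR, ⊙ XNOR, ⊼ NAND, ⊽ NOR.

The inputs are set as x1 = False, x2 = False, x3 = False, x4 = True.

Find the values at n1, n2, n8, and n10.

n1 = True; n2 = True; n8 = False; n10 = False

n1 = x1 NAND x3 = False NAND False = True
n2 = x3 NAND n1 = False NAND True = True
n3 = n1 NAND x3 = True NAND False = True
n5 = n3 AND n1 AND x4 = True AND True AND True = True
n6 = n3 NAND n5 = True NAND True = False
n8 = n2 NAND n5 = True NAND True = False
n10 = x3 OR n6 = False OR False = False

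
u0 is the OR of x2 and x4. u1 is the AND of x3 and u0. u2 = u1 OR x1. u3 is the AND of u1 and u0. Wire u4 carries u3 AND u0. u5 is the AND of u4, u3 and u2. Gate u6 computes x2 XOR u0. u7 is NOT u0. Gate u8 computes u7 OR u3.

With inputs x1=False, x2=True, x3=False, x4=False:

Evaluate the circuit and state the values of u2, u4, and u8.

u0 = x2 OR x4 = True OR False = True
u1 = x3 AND u0 = False AND True = False
u2 = u1 OR x1 = False OR False = False
u3 = u1 AND u0 = False AND True = False
u4 = u3 AND u0 = False AND True = False
u7 = NOT u0 = NOT True = False
u8 = u7 OR u3 = False OR False = False

u2 = False  u4 = False  u8 = False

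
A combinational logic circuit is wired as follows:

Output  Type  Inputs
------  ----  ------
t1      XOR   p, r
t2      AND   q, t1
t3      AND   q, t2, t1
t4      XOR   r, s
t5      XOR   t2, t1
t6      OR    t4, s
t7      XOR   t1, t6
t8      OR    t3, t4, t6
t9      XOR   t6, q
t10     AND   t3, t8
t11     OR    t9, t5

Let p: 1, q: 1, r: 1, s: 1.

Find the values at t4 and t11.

t4 = 0, t11 = 0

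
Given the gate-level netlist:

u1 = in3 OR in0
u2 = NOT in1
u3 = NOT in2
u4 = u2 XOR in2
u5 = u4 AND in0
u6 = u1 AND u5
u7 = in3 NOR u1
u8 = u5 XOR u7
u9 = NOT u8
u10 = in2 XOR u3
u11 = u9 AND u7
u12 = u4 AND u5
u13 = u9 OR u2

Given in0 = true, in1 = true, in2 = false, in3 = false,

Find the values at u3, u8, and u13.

u3 = true, u8 = false, u13 = true

u1 = in3 OR in0 = false OR true = true
u2 = NOT in1 = NOT true = false
u3 = NOT in2 = NOT false = true
u4 = u2 XOR in2 = false XOR false = false
u5 = u4 AND in0 = false AND true = false
u7 = in3 NOR u1 = false NOR true = false
u8 = u5 XOR u7 = false XOR false = false
u9 = NOT u8 = NOT false = true
u13 = u9 OR u2 = true OR false = true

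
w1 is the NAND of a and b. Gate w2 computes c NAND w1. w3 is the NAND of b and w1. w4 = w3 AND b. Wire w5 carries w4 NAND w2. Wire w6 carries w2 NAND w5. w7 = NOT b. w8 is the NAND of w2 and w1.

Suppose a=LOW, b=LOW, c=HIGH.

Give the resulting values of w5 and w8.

w1 = a NAND b = LOW NAND LOW = HIGH
w2 = c NAND w1 = HIGH NAND HIGH = LOW
w3 = b NAND w1 = LOW NAND HIGH = HIGH
w4 = w3 AND b = HIGH AND LOW = LOW
w5 = w4 NAND w2 = LOW NAND LOW = HIGH
w8 = w2 NAND w1 = LOW NAND HIGH = HIGH

w5 = HIGH; w8 = HIGH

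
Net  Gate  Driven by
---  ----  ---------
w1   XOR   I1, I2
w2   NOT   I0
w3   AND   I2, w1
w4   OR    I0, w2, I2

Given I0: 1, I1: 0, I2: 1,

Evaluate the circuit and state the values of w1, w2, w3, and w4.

w1 = I1 XOR I2 = 0 XOR 1 = 1
w2 = NOT I0 = NOT 1 = 0
w3 = I2 AND w1 = 1 AND 1 = 1
w4 = I0 OR w2 OR I2 = 1 OR 0 OR 1 = 1

w1 = 1  w2 = 0  w3 = 1  w4 = 1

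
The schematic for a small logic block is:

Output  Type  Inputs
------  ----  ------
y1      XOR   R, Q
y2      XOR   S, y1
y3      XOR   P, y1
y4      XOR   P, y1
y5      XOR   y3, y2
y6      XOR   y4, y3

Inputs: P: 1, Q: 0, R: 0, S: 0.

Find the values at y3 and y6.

y3 = 1, y6 = 0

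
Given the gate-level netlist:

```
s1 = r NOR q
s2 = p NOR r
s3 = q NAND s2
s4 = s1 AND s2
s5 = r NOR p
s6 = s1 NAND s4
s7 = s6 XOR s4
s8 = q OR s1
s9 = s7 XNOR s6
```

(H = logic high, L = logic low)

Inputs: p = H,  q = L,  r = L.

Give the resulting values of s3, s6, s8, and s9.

s1 = r NOR q = L NOR L = H
s2 = p NOR r = H NOR L = L
s3 = q NAND s2 = L NAND L = H
s4 = s1 AND s2 = H AND L = L
s6 = s1 NAND s4 = H NAND L = H
s7 = s6 XOR s4 = H XOR L = H
s8 = q OR s1 = L OR H = H
s9 = s7 XNOR s6 = H XNOR H = H

s3 = H  s6 = H  s8 = H  s9 = H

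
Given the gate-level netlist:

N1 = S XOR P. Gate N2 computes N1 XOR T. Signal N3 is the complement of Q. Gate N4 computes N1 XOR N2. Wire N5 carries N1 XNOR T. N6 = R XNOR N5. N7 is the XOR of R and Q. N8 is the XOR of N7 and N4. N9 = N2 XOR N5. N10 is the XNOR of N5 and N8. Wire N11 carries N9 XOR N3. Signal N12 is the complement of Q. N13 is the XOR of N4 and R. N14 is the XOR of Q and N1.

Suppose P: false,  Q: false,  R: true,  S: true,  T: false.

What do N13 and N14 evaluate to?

N13 = true  N14 = true

N1 = S XOR P = true XOR false = true
N2 = N1 XOR T = true XOR false = true
N4 = N1 XOR N2 = true XOR true = false
N13 = N4 XOR R = false XOR true = true
N14 = Q XOR N1 = false XOR true = true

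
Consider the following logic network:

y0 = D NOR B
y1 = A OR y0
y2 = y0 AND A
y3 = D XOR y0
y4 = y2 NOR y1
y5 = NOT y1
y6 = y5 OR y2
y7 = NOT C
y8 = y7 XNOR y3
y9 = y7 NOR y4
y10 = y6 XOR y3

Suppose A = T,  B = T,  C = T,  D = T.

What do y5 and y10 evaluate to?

y0 = D NOR B = T NOR T = F
y1 = A OR y0 = T OR F = T
y2 = y0 AND A = F AND T = F
y3 = D XOR y0 = T XOR F = T
y5 = NOT y1 = NOT T = F
y6 = y5 OR y2 = F OR F = F
y10 = y6 XOR y3 = F XOR T = T

y5 = F, y10 = T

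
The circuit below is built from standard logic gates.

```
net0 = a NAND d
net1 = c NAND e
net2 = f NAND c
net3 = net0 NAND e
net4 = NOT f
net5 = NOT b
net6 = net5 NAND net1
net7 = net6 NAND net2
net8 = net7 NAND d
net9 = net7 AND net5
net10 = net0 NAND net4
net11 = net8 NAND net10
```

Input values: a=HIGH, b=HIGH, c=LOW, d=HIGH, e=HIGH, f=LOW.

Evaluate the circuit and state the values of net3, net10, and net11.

net3 = HIGH; net10 = HIGH; net11 = LOW

net0 = a NAND d = HIGH NAND HIGH = LOW
net1 = c NAND e = LOW NAND HIGH = HIGH
net2 = f NAND c = LOW NAND LOW = HIGH
net3 = net0 NAND e = LOW NAND HIGH = HIGH
net4 = NOT f = NOT LOW = HIGH
net5 = NOT b = NOT HIGH = LOW
net6 = net5 NAND net1 = LOW NAND HIGH = HIGH
net7 = net6 NAND net2 = HIGH NAND HIGH = LOW
net8 = net7 NAND d = LOW NAND HIGH = HIGH
net10 = net0 NAND net4 = LOW NAND HIGH = HIGH
net11 = net8 NAND net10 = HIGH NAND HIGH = LOW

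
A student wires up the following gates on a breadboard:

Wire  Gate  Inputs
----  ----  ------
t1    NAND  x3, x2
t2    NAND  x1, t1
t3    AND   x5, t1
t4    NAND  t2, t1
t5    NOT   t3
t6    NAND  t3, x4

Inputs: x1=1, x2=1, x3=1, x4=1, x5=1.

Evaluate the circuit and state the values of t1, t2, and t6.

t1 = x3 NAND x2 = 1 NAND 1 = 0
t2 = x1 NAND t1 = 1 NAND 0 = 1
t3 = x5 AND t1 = 1 AND 0 = 0
t6 = t3 NAND x4 = 0 NAND 1 = 1

t1 = 0  t2 = 1  t6 = 1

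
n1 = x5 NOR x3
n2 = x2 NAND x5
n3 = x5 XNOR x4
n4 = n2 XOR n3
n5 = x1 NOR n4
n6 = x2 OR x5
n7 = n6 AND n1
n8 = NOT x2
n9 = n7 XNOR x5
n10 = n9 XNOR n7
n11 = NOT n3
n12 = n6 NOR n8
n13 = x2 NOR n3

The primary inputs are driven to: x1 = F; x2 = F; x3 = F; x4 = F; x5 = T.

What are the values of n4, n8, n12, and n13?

n2 = x2 NAND x5 = F NAND T = T
n3 = x5 XNOR x4 = T XNOR F = F
n4 = n2 XOR n3 = T XOR F = T
n6 = x2 OR x5 = F OR T = T
n8 = NOT x2 = NOT F = T
n12 = n6 NOR n8 = T NOR T = F
n13 = x2 NOR n3 = F NOR F = T

n4 = T, n8 = T, n12 = F, n13 = T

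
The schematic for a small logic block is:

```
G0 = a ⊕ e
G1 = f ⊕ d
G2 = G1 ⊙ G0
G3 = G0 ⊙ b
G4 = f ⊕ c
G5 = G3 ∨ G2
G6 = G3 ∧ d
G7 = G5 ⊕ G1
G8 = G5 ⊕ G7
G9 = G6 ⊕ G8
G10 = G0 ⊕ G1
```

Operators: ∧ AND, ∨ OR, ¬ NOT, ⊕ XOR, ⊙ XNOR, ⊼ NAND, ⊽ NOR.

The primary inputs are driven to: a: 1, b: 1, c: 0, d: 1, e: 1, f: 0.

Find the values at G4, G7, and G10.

G4 = 0  G7 = 1  G10 = 1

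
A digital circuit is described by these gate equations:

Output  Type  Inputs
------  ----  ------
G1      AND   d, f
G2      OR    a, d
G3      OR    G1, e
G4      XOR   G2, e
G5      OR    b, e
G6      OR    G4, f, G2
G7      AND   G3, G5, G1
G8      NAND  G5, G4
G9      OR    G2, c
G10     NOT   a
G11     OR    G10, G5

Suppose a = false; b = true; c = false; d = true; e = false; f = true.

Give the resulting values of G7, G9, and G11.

G1 = d AND f = true AND true = true
G2 = a OR d = false OR true = true
G3 = G1 OR e = true OR false = true
G5 = b OR e = true OR false = true
G7 = G3 AND G5 AND G1 = true AND true AND true = true
G9 = G2 OR c = true OR false = true
G10 = NOT a = NOT false = true
G11 = G10 OR G5 = true OR true = true

G7 = true, G9 = true, G11 = true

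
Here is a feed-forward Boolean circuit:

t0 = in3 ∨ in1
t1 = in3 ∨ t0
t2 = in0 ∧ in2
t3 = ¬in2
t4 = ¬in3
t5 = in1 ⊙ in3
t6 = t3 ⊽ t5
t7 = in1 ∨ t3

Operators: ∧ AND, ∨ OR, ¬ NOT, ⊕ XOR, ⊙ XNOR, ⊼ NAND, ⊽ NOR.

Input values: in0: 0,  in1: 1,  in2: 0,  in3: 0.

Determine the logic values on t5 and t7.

t3 = NOT in2 = NOT 0 = 1
t5 = in1 XNOR in3 = 1 XNOR 0 = 0
t7 = in1 OR t3 = 1 OR 1 = 1

t5 = 0  t7 = 1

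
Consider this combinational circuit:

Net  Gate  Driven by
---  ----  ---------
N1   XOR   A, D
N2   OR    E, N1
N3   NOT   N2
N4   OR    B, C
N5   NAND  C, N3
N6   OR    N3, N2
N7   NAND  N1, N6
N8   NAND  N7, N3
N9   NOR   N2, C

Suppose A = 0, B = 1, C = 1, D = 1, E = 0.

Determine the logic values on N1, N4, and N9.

N1 = 1; N4 = 1; N9 = 0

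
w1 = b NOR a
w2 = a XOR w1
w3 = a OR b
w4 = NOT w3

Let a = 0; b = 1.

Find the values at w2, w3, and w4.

w2 = 0, w3 = 1, w4 = 0

w1 = b NOR a = 1 NOR 0 = 0
w2 = a XOR w1 = 0 XOR 0 = 0
w3 = a OR b = 0 OR 1 = 1
w4 = NOT w3 = NOT 1 = 0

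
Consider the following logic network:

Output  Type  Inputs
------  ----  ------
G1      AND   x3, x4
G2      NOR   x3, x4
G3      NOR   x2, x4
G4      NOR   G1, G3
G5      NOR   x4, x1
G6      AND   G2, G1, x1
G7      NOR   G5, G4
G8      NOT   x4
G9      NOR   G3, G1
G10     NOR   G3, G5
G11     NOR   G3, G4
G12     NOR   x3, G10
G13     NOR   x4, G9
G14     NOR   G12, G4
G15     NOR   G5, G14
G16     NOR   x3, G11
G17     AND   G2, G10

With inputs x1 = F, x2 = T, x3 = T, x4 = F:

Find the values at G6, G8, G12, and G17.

G6 = F, G8 = T, G12 = F, G17 = F

G1 = x3 AND x4 = T AND F = F
G2 = x3 NOR x4 = T NOR F = F
G3 = x2 NOR x4 = T NOR F = F
G5 = x4 NOR x1 = F NOR F = T
G6 = G2 AND G1 AND x1 = F AND F AND F = F
G8 = NOT x4 = NOT F = T
G10 = G3 NOR G5 = F NOR T = F
G12 = x3 NOR G10 = T NOR F = F
G17 = G2 AND G10 = F AND F = F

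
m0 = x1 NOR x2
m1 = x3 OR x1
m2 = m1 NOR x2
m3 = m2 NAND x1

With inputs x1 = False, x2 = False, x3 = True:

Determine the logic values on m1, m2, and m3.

m1 = True  m2 = False  m3 = True

m1 = x3 OR x1 = True OR False = True
m2 = m1 NOR x2 = True NOR False = False
m3 = m2 NAND x1 = False NAND False = True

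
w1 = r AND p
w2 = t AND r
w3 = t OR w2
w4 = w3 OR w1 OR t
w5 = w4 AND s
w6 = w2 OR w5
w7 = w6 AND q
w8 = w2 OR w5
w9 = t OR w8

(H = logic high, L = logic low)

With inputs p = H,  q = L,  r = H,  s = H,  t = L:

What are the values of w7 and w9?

w1 = r AND p = H AND H = H
w2 = t AND r = L AND H = L
w3 = t OR w2 = L OR L = L
w4 = w3 OR w1 OR t = L OR H OR L = H
w5 = w4 AND s = H AND H = H
w6 = w2 OR w5 = L OR H = H
w7 = w6 AND q = H AND L = L
w8 = w2 OR w5 = L OR H = H
w9 = t OR w8 = L OR H = H

w7 = L; w9 = H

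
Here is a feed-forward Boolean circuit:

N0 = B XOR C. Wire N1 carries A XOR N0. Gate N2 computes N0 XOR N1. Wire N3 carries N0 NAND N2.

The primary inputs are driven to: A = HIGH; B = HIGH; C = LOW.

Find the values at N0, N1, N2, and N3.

N0 = HIGH; N1 = LOW; N2 = HIGH; N3 = LOW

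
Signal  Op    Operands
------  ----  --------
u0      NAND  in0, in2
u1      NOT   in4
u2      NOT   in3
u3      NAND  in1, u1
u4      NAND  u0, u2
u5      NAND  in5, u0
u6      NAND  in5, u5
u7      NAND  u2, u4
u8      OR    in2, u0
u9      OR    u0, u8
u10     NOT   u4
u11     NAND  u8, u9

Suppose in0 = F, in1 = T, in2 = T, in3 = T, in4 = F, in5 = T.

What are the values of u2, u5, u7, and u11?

u2 = F, u5 = F, u7 = T, u11 = F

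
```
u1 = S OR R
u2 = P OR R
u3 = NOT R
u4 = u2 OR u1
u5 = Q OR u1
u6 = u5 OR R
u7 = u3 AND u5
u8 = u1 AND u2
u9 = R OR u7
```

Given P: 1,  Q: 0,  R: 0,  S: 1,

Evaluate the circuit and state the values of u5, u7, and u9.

u5 = 1, u7 = 1, u9 = 1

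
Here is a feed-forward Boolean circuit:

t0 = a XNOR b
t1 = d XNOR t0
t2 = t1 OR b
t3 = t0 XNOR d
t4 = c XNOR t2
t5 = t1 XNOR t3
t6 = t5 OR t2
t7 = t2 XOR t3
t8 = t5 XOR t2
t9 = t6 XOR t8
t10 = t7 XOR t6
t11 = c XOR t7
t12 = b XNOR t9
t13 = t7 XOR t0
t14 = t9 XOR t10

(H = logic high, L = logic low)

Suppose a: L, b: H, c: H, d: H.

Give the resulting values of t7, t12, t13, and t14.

t0 = a XNOR b = L XNOR H = L
t1 = d XNOR t0 = H XNOR L = L
t2 = t1 OR b = L OR H = H
t3 = t0 XNOR d = L XNOR H = L
t5 = t1 XNOR t3 = L XNOR L = H
t6 = t5 OR t2 = H OR H = H
t7 = t2 XOR t3 = H XOR L = H
t8 = t5 XOR t2 = H XOR H = L
t9 = t6 XOR t8 = H XOR L = H
t10 = t7 XOR t6 = H XOR H = L
t12 = b XNOR t9 = H XNOR H = H
t13 = t7 XOR t0 = H XOR L = H
t14 = t9 XOR t10 = H XOR L = H

t7 = H; t12 = H; t13 = H; t14 = H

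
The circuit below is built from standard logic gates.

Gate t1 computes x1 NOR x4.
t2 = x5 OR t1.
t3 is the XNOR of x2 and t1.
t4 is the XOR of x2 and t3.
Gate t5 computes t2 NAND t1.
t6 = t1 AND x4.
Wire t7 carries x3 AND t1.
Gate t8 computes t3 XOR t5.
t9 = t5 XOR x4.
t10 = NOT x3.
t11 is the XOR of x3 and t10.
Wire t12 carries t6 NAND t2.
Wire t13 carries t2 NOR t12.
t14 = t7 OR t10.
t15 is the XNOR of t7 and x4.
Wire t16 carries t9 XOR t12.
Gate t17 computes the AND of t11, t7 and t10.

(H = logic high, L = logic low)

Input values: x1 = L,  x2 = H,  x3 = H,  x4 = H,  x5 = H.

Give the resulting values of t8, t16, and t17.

t1 = x1 NOR x4 = L NOR H = L
t2 = x5 OR t1 = H OR L = H
t3 = x2 XNOR t1 = H XNOR L = L
t5 = t2 NAND t1 = H NAND L = H
t6 = t1 AND x4 = L AND H = L
t7 = x3 AND t1 = H AND L = L
t8 = t3 XOR t5 = L XOR H = H
t9 = t5 XOR x4 = H XOR H = L
t10 = NOT x3 = NOT H = L
t11 = x3 XOR t10 = H XOR L = H
t12 = t6 NAND t2 = L NAND H = H
t16 = t9 XOR t12 = L XOR H = H
t17 = t11 AND t7 AND t10 = H AND L AND L = L

t8 = H  t16 = H  t17 = L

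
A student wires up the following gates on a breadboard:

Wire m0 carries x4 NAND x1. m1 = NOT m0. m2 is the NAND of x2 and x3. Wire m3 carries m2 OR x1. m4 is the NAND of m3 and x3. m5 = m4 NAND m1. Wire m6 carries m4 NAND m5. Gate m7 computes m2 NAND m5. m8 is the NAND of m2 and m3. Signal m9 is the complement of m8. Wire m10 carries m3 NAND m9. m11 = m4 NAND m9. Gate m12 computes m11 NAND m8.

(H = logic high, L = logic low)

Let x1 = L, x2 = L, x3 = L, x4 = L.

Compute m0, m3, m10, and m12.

m0 = x4 NAND x1 = L NAND L = H
m2 = x2 NAND x3 = L NAND L = H
m3 = m2 OR x1 = H OR L = H
m4 = m3 NAND x3 = H NAND L = H
m8 = m2 NAND m3 = H NAND H = L
m9 = NOT m8 = NOT L = H
m10 = m3 NAND m9 = H NAND H = L
m11 = m4 NAND m9 = H NAND H = L
m12 = m11 NAND m8 = L NAND L = H

m0 = H, m3 = H, m10 = L, m12 = H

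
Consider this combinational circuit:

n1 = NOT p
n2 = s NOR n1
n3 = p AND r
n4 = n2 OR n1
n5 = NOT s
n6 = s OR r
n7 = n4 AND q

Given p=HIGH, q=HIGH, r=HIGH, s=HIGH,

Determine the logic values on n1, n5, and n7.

n1 = NOT p = NOT HIGH = LOW
n2 = s NOR n1 = HIGH NOR LOW = LOW
n4 = n2 OR n1 = LOW OR LOW = LOW
n5 = NOT s = NOT HIGH = LOW
n7 = n4 AND q = LOW AND HIGH = LOW

n1 = LOW, n5 = LOW, n7 = LOW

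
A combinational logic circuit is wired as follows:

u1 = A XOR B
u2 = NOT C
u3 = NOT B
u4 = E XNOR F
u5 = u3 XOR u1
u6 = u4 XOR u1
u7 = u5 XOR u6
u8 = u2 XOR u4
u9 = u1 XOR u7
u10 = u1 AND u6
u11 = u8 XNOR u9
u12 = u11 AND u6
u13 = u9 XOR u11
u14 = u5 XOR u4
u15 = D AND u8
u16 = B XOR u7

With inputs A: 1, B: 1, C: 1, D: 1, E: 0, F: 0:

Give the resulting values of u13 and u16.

u13 = 0  u16 = 0

u1 = A XOR B = 1 XOR 1 = 0
u2 = NOT C = NOT 1 = 0
u3 = NOT B = NOT 1 = 0
u4 = E XNOR F = 0 XNOR 0 = 1
u5 = u3 XOR u1 = 0 XOR 0 = 0
u6 = u4 XOR u1 = 1 XOR 0 = 1
u7 = u5 XOR u6 = 0 XOR 1 = 1
u8 = u2 XOR u4 = 0 XOR 1 = 1
u9 = u1 XOR u7 = 0 XOR 1 = 1
u11 = u8 XNOR u9 = 1 XNOR 1 = 1
u13 = u9 XOR u11 = 1 XOR 1 = 0
u16 = B XOR u7 = 1 XOR 1 = 0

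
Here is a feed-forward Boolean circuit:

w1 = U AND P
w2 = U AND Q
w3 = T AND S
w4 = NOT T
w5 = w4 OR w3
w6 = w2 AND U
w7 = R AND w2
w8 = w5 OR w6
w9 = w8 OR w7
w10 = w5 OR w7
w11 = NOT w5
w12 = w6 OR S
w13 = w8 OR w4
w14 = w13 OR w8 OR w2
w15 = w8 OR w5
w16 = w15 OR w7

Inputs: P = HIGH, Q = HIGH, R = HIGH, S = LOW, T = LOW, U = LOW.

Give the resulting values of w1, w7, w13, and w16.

w1 = LOW  w7 = LOW  w13 = HIGH  w16 = HIGH

w1 = U AND P = LOW AND HIGH = LOW
w2 = U AND Q = LOW AND HIGH = LOW
w3 = T AND S = LOW AND LOW = LOW
w4 = NOT T = NOT LOW = HIGH
w5 = w4 OR w3 = HIGH OR LOW = HIGH
w6 = w2 AND U = LOW AND LOW = LOW
w7 = R AND w2 = HIGH AND LOW = LOW
w8 = w5 OR w6 = HIGH OR LOW = HIGH
w13 = w8 OR w4 = HIGH OR HIGH = HIGH
w15 = w8 OR w5 = HIGH OR HIGH = HIGH
w16 = w15 OR w7 = HIGH OR LOW = HIGH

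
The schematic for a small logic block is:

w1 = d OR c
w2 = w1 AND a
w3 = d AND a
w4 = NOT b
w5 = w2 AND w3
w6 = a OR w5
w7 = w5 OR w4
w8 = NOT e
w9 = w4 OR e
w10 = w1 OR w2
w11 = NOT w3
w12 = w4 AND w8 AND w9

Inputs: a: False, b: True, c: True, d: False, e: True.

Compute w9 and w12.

w4 = NOT b = NOT True = False
w8 = NOT e = NOT True = False
w9 = w4 OR e = False OR True = True
w12 = w4 AND w8 AND w9 = False AND False AND True = False

w9 = True, w12 = False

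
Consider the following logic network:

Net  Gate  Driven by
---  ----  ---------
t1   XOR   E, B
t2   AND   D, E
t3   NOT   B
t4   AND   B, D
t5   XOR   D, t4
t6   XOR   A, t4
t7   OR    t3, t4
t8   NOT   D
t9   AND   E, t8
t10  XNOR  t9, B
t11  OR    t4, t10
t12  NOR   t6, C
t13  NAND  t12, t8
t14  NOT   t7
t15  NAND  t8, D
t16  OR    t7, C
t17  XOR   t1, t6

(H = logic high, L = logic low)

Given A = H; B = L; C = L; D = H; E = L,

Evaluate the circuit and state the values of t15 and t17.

t15 = H, t17 = H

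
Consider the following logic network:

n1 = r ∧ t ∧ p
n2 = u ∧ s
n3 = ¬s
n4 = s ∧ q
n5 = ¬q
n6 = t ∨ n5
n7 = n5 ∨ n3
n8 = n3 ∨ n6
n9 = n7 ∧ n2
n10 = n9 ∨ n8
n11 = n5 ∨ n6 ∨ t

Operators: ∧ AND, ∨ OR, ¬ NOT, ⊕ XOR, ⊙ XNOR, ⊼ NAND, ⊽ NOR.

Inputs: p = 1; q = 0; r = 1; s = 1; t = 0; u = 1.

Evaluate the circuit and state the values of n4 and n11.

n4 = s AND q = 1 AND 0 = 0
n5 = NOT q = NOT 0 = 1
n6 = t OR n5 = 0 OR 1 = 1
n11 = n5 OR n6 OR t = 1 OR 1 OR 0 = 1

n4 = 0, n11 = 1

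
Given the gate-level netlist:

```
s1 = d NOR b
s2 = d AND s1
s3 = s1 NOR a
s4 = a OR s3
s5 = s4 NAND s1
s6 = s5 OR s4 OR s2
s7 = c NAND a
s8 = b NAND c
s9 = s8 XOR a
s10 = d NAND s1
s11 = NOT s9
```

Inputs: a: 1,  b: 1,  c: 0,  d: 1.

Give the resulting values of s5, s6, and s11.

s5 = 1; s6 = 1; s11 = 1

s1 = d NOR b = 1 NOR 1 = 0
s2 = d AND s1 = 1 AND 0 = 0
s3 = s1 NOR a = 0 NOR 1 = 0
s4 = a OR s3 = 1 OR 0 = 1
s5 = s4 NAND s1 = 1 NAND 0 = 1
s6 = s5 OR s4 OR s2 = 1 OR 1 OR 0 = 1
s8 = b NAND c = 1 NAND 0 = 1
s9 = s8 XOR a = 1 XOR 1 = 0
s11 = NOT s9 = NOT 0 = 1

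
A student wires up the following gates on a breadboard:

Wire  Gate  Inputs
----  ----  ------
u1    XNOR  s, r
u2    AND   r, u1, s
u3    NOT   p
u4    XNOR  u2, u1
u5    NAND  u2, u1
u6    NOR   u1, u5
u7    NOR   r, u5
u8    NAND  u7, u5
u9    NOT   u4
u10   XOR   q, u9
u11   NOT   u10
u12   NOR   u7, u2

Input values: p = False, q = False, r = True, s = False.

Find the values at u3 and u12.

u1 = s XNOR r = False XNOR True = False
u2 = r AND u1 AND s = True AND False AND False = False
u3 = NOT p = NOT False = True
u5 = u2 NAND u1 = False NAND False = True
u7 = r NOR u5 = True NOR True = False
u12 = u7 NOR u2 = False NOR False = True

u3 = True, u12 = True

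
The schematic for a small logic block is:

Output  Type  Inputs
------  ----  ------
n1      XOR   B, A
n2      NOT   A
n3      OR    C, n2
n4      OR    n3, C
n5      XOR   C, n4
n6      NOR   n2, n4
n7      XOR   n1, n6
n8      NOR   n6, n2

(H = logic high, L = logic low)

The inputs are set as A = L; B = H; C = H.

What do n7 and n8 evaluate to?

n7 = H, n8 = L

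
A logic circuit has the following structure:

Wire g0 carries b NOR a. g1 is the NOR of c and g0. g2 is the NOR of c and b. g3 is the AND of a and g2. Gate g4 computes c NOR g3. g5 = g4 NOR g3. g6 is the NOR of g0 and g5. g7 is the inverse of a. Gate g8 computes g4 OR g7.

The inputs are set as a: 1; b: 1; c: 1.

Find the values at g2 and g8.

g2 = c NOR b = 1 NOR 1 = 0
g3 = a AND g2 = 1 AND 0 = 0
g4 = c NOR g3 = 1 NOR 0 = 0
g7 = NOT a = NOT 1 = 0
g8 = g4 OR g7 = 0 OR 0 = 0

g2 = 0, g8 = 0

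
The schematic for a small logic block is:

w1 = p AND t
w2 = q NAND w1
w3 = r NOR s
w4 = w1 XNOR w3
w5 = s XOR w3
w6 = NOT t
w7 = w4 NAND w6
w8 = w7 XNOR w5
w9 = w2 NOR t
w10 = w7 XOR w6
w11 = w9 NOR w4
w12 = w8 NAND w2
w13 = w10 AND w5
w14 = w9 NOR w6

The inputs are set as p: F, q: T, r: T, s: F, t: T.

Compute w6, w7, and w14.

w6 = F, w7 = T, w14 = T

w1 = p AND t = F AND T = F
w2 = q NAND w1 = T NAND F = T
w3 = r NOR s = T NOR F = F
w4 = w1 XNOR w3 = F XNOR F = T
w6 = NOT t = NOT T = F
w7 = w4 NAND w6 = T NAND F = T
w9 = w2 NOR t = T NOR T = F
w14 = w9 NOR w6 = F NOR F = T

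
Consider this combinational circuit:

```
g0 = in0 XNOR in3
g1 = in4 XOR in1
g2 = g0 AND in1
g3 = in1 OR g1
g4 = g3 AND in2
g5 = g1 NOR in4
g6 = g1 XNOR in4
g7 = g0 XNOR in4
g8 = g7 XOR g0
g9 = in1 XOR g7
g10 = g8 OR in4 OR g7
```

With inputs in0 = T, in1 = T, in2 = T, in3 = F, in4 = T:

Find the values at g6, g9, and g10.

g0 = in0 XNOR in3 = T XNOR F = F
g1 = in4 XOR in1 = T XOR T = F
g6 = g1 XNOR in4 = F XNOR T = F
g7 = g0 XNOR in4 = F XNOR T = F
g8 = g7 XOR g0 = F XOR F = F
g9 = in1 XOR g7 = T XOR F = T
g10 = g8 OR in4 OR g7 = F OR T OR F = T

g6 = F, g9 = T, g10 = T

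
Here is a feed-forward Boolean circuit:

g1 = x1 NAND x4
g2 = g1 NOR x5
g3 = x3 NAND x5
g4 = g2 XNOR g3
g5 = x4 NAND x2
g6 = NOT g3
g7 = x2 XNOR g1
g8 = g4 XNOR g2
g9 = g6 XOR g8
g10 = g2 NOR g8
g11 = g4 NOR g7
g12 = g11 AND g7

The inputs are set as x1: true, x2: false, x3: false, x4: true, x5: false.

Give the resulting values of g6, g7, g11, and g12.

g6 = false, g7 = true, g11 = false, g12 = false

g1 = x1 NAND x4 = true NAND true = false
g2 = g1 NOR x5 = false NOR false = true
g3 = x3 NAND x5 = false NAND false = true
g4 = g2 XNOR g3 = true XNOR true = true
g6 = NOT g3 = NOT true = false
g7 = x2 XNOR g1 = false XNOR false = true
g11 = g4 NOR g7 = true NOR true = false
g12 = g11 AND g7 = false AND true = false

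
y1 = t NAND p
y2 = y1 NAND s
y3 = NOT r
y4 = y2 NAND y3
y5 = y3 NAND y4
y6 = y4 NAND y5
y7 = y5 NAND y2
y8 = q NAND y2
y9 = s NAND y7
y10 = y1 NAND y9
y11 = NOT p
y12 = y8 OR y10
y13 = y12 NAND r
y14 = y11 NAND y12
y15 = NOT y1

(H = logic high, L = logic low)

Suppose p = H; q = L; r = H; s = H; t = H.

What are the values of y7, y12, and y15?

y1 = t NAND p = H NAND H = L
y2 = y1 NAND s = L NAND H = H
y3 = NOT r = NOT H = L
y4 = y2 NAND y3 = H NAND L = H
y5 = y3 NAND y4 = L NAND H = H
y7 = y5 NAND y2 = H NAND H = L
y8 = q NAND y2 = L NAND H = H
y9 = s NAND y7 = H NAND L = H
y10 = y1 NAND y9 = L NAND H = H
y12 = y8 OR y10 = H OR H = H
y15 = NOT y1 = NOT L = H

y7 = L; y12 = H; y15 = H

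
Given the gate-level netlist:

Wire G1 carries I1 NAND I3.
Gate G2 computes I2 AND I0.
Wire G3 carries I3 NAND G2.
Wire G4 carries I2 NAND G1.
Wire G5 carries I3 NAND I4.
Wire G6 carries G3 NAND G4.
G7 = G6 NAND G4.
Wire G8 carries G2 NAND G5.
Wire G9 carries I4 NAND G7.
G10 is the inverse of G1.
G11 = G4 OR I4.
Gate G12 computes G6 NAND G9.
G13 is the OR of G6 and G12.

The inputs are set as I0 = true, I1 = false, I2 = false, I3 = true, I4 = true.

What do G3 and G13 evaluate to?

G3 = true, G13 = true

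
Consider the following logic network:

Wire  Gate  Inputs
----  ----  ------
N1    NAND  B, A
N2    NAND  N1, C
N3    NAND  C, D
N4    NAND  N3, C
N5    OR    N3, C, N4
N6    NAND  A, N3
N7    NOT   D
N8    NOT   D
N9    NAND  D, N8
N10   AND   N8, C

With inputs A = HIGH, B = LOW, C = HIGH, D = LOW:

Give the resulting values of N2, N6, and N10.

N2 = LOW, N6 = LOW, N10 = HIGH

N1 = B NAND A = LOW NAND HIGH = HIGH
N2 = N1 NAND C = HIGH NAND HIGH = LOW
N3 = C NAND D = HIGH NAND LOW = HIGH
N6 = A NAND N3 = HIGH NAND HIGH = LOW
N8 = NOT D = NOT LOW = HIGH
N10 = N8 AND C = HIGH AND HIGH = HIGH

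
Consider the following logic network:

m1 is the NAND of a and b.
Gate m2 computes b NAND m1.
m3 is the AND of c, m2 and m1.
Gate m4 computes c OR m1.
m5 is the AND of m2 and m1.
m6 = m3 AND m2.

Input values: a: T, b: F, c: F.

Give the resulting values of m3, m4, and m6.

m1 = a NAND b = T NAND F = T
m2 = b NAND m1 = F NAND T = T
m3 = c AND m2 AND m1 = F AND T AND T = F
m4 = c OR m1 = F OR T = T
m6 = m3 AND m2 = F AND T = F

m3 = F; m4 = T; m6 = F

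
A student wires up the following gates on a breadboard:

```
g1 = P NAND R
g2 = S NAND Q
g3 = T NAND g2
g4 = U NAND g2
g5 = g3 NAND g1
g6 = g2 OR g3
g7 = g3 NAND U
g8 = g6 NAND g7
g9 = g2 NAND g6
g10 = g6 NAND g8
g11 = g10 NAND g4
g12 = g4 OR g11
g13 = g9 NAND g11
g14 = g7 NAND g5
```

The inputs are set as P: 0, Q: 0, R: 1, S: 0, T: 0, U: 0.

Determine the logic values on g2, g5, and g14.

g2 = 1, g5 = 0, g14 = 1

g1 = P NAND R = 0 NAND 1 = 1
g2 = S NAND Q = 0 NAND 0 = 1
g3 = T NAND g2 = 0 NAND 1 = 1
g5 = g3 NAND g1 = 1 NAND 1 = 0
g7 = g3 NAND U = 1 NAND 0 = 1
g14 = g7 NAND g5 = 1 NAND 0 = 1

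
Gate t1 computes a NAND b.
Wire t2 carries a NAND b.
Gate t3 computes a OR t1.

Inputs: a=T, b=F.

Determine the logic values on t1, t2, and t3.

t1 = a NAND b = T NAND F = T
t2 = a NAND b = T NAND F = T
t3 = a OR t1 = T OR T = T

t1 = T; t2 = T; t3 = T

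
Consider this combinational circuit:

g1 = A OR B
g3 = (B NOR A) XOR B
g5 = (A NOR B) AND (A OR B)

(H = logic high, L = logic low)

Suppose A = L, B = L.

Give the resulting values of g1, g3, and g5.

g1 = L, g3 = H, g5 = L

g1 = L OR L = L
g3 = (L NOR L) XOR L = H
g5 = (L NOR L) AND (L OR L) = L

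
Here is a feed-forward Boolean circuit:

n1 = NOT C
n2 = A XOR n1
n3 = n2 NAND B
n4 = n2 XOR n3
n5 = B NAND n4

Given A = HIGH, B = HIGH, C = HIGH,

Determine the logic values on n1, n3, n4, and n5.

n1 = LOW, n3 = LOW, n4 = HIGH, n5 = LOW

n1 = NOT C = NOT HIGH = LOW
n2 = A XOR n1 = HIGH XOR LOW = HIGH
n3 = n2 NAND B = HIGH NAND HIGH = LOW
n4 = n2 XOR n3 = HIGH XOR LOW = HIGH
n5 = B NAND n4 = HIGH NAND HIGH = LOW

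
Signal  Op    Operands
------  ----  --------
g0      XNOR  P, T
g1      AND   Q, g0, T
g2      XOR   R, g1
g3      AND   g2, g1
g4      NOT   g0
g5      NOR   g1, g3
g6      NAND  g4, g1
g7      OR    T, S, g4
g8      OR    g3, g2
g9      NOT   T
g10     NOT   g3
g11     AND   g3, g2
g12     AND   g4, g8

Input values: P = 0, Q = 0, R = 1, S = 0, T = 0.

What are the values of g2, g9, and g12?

g0 = P XNOR T = 0 XNOR 0 = 1
g1 = Q AND g0 AND T = 0 AND 1 AND 0 = 0
g2 = R XOR g1 = 1 XOR 0 = 1
g3 = g2 AND g1 = 1 AND 0 = 0
g4 = NOT g0 = NOT 1 = 0
g8 = g3 OR g2 = 0 OR 1 = 1
g9 = NOT T = NOT 0 = 1
g12 = g4 AND g8 = 0 AND 1 = 0

g2 = 1, g9 = 1, g12 = 0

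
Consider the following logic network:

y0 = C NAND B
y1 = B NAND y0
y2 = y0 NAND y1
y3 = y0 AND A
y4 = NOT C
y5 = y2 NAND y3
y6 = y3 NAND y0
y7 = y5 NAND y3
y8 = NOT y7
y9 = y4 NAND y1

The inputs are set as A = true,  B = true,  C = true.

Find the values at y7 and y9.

y0 = C NAND B = true NAND true = false
y1 = B NAND y0 = true NAND false = true
y2 = y0 NAND y1 = false NAND true = true
y3 = y0 AND A = false AND true = false
y4 = NOT C = NOT true = false
y5 = y2 NAND y3 = true NAND false = true
y7 = y5 NAND y3 = true NAND false = true
y9 = y4 NAND y1 = false NAND true = true

y7 = true; y9 = true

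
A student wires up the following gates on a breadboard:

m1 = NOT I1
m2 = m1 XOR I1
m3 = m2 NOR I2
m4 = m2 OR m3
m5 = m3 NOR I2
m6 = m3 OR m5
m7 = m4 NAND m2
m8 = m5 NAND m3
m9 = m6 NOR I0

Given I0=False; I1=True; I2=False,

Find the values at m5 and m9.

m5 = True, m9 = False

m1 = NOT I1 = NOT True = False
m2 = m1 XOR I1 = False XOR True = True
m3 = m2 NOR I2 = True NOR False = False
m5 = m3 NOR I2 = False NOR False = True
m6 = m3 OR m5 = False OR True = True
m9 = m6 NOR I0 = True NOR False = False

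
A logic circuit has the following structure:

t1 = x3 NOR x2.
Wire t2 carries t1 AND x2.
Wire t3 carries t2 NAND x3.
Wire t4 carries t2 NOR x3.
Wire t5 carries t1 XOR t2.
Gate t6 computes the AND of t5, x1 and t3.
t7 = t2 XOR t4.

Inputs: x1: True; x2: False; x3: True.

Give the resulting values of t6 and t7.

t1 = x3 NOR x2 = True NOR False = False
t2 = t1 AND x2 = False AND False = False
t3 = t2 NAND x3 = False NAND True = True
t4 = t2 NOR x3 = False NOR True = False
t5 = t1 XOR t2 = False XOR False = False
t6 = t5 AND x1 AND t3 = False AND True AND True = False
t7 = t2 XOR t4 = False XOR False = False

t6 = False; t7 = False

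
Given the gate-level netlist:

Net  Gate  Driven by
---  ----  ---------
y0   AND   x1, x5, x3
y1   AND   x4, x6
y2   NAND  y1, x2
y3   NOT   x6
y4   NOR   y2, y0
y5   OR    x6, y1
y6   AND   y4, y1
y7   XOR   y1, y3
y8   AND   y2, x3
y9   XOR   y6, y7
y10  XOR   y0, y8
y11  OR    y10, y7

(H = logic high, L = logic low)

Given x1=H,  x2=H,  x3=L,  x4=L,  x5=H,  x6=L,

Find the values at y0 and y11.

y0 = L, y11 = H

y0 = x1 AND x5 AND x3 = H AND H AND L = L
y1 = x4 AND x6 = L AND L = L
y2 = y1 NAND x2 = L NAND H = H
y3 = NOT x6 = NOT L = H
y7 = y1 XOR y3 = L XOR H = H
y8 = y2 AND x3 = H AND L = L
y10 = y0 XOR y8 = L XOR L = L
y11 = y10 OR y7 = L OR H = H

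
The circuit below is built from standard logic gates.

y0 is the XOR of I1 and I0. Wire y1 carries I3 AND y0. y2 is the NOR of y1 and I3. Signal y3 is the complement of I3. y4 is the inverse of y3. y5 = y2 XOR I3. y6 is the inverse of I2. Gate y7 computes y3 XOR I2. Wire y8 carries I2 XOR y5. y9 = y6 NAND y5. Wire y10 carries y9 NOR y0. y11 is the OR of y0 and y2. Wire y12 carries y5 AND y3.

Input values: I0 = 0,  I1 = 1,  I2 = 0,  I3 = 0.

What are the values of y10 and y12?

y0 = I1 XOR I0 = 1 XOR 0 = 1
y1 = I3 AND y0 = 0 AND 1 = 0
y2 = y1 NOR I3 = 0 NOR 0 = 1
y3 = NOT I3 = NOT 0 = 1
y5 = y2 XOR I3 = 1 XOR 0 = 1
y6 = NOT I2 = NOT 0 = 1
y9 = y6 NAND y5 = 1 NAND 1 = 0
y10 = y9 NOR y0 = 0 NOR 1 = 0
y12 = y5 AND y3 = 1 AND 1 = 1

y10 = 0, y12 = 1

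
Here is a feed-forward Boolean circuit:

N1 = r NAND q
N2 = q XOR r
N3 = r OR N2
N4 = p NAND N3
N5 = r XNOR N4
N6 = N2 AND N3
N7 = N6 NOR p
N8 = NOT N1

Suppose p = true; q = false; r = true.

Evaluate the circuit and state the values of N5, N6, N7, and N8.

N1 = r NAND q = true NAND false = true
N2 = q XOR r = false XOR true = true
N3 = r OR N2 = true OR true = true
N4 = p NAND N3 = true NAND true = false
N5 = r XNOR N4 = true XNOR false = false
N6 = N2 AND N3 = true AND true = true
N7 = N6 NOR p = true NOR true = false
N8 = NOT N1 = NOT true = false

N5 = false  N6 = true  N7 = false  N8 = false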